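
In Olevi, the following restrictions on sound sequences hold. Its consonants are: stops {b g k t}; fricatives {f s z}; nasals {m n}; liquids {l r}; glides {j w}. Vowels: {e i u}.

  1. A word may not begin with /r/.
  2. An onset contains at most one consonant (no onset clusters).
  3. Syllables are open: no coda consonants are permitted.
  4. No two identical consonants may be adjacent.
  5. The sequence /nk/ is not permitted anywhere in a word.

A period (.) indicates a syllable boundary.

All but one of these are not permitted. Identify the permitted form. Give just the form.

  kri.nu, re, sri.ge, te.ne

te.ne

kri.nu — violates constraint 2: syllable 1 onset /kr/ has 2 consonants (> 1) → not permitted
re — violates constraint 1: word begins with /r/ → not permitted
sri.ge — violates constraint 2: syllable 1 onset /sr/ has 2 consonants (> 1) → not permitted
te.ne — σ1 onset /t/, coda /∅/ ok; σ2 onset /n/, coda /∅/ ok → permitted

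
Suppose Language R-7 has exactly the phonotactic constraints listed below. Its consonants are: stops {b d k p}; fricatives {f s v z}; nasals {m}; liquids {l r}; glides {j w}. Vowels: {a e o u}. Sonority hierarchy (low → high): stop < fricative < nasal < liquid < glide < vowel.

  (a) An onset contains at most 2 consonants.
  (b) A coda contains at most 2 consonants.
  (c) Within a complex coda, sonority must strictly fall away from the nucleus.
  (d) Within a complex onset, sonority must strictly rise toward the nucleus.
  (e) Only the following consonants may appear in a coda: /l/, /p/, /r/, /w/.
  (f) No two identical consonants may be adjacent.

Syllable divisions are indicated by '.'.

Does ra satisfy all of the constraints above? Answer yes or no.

yes

ra — σ1 onset /r/, coda /∅/ ok → licit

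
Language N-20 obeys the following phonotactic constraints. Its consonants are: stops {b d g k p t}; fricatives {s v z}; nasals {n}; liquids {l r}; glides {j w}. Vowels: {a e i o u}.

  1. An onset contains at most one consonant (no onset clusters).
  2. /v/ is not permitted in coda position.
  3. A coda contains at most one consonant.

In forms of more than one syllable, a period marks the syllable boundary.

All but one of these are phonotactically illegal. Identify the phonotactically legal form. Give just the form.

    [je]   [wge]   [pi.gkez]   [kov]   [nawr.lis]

[je]

[je] — σ1 onset /j/, coda /∅/ ok → phonotactically legal
[wge] — violates constraint 1: syllable 1 onset /wg/ has 2 consonants (> 1) → phonotactically illegal
[pi.gkez] — violates constraint 1: syllable 2 onset /gk/ has 2 consonants (> 1) → phonotactically illegal
[kov] — violates constraint 2: syllable 1 coda contains /v/ → phonotactically illegal
[nawr.lis] — violates constraint 3: syllable 1 coda /wr/ has 2 consonants (> 1) → phonotactically illegal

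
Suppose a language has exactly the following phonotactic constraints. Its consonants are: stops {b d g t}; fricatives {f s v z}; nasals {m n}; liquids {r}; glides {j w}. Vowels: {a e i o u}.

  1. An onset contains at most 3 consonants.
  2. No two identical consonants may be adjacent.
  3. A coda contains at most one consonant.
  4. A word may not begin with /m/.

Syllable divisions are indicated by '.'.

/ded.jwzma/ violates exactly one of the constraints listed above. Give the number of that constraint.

1

/ded.jwzma/: syllable 2 onset /jwzm/ has 4 consonants (> 3).
This is a violation of constraint 1: "An onset contains at most 3 consonants."
The remaining constraints (2, 3, 4) are satisfied.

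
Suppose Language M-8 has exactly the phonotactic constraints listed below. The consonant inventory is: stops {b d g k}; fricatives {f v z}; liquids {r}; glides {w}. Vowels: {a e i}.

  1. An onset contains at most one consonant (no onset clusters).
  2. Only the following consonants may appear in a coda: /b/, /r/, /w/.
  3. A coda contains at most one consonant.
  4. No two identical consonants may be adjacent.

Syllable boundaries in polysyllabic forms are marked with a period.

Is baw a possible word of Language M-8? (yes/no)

baw — σ1 onset /b/, coda /w/ ok → licit

yes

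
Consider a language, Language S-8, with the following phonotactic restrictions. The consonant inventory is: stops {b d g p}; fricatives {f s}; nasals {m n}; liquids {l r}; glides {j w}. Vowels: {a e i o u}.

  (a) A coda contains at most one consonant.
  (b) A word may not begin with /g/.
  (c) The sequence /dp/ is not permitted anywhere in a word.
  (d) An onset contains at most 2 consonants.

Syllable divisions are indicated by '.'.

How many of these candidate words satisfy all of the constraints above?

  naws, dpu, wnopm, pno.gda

naws — violates constraint (a): syllable 1 coda /ws/ has 2 consonants (> 1) → not permitted
dpu — violates constraint (c): contains banned sequence /dp/ → not permitted
wnopm — violates constraint (a): syllable 1 coda /pm/ has 2 consonants (> 1) → not permitted
pno.gda — σ1 onset /pn/ (2C), coda /∅/ ok; σ2 onset /gd/ (2C), coda /∅/ ok → permitted
Permitted: pno.gda → 1.

1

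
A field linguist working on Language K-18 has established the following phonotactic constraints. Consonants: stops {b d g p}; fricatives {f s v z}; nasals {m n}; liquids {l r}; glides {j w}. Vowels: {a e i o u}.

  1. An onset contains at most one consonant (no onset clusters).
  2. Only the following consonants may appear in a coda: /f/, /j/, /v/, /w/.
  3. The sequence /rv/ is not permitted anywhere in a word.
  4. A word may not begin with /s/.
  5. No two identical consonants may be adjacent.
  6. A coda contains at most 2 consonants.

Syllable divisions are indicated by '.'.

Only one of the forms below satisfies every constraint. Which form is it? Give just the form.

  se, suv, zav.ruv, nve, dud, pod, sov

se — violates constraint 4: word begins with /s/ → illicit
suv — violates constraint 4: word begins with /s/ → illicit
zav.ruv — σ1 onset /z/, coda /v/ ok; σ2 onset /r/, coda /v/ ok → licit
nve — violates constraint 1: syllable 1 onset /nv/ has 2 consonants (> 1) → illicit
dud — violates constraint 2: syllable 1 coda contains /d/, which is not a licensed coda consonant → illicit
pod — violates constraint 2: syllable 1 coda contains /d/, which is not a licensed coda consonant → illicit
sov — violates constraint 4: word begins with /s/ → illicit

zav.ruv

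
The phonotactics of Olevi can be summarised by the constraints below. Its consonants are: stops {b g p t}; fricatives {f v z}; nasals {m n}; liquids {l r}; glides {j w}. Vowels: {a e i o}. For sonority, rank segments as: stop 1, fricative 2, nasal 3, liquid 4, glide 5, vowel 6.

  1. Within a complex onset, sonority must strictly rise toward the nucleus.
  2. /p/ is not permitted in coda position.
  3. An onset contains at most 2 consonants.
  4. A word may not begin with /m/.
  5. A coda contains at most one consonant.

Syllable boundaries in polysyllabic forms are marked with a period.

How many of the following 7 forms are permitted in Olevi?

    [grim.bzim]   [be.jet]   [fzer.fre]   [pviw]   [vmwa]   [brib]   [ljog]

5

[grim.bzim] — σ1 onset /gr/ (1→4 rises), coda /m/ ok; σ2 onset /bz/ (1→2 rises), coda /m/ ok → permitted
[be.jet] — σ1 onset /b/, coda /∅/ ok; σ2 onset /j/, coda /t/ ok → permitted
[fzer.fre] — violates constraint 1: syllable 1 onset /fz/: /f/ (fricative, 2) → /z/ (fricative, 2) does not rise → not permitted
[pviw] — σ1 onset /pv/ (1→2 rises), coda /w/ ok → permitted
[vmwa] — violates constraint 3: syllable 1 onset /vmw/ has 3 consonants (> 2) → not permitted
[brib] — σ1 onset /br/ (1→4 rises), coda /b/ ok → permitted
[ljog] — σ1 onset /lj/ (4→5 rises), coda /g/ ok → permitted
Permitted: [grim.bzim], [be.jet], [pviw], [brib], [ljog] → 5.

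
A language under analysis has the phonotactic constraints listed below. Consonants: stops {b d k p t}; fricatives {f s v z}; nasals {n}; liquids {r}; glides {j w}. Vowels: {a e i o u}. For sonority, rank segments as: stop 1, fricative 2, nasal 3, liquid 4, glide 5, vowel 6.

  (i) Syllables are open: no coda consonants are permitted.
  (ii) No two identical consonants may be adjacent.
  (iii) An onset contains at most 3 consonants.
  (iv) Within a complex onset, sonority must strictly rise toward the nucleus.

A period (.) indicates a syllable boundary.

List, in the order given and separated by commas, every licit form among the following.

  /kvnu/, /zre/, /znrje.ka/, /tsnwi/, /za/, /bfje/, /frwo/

/kvnu/, /zre/, /za/, /bfje/, /frwo/

/kvnu/ — σ1 onset /kvn/ (1→2→3 rises), coda /∅/ ok → licit
/zre/ — σ1 onset /zr/ (2→4 rises), coda /∅/ ok → licit
/znrje.ka/ — violates constraint (iii): syllable 1 onset /znrj/ has 4 consonants (> 3) → illicit
/tsnwi/ — violates constraint (iii): syllable 1 onset /tsnw/ has 4 consonants (> 3) → illicit
/za/ — σ1 onset /z/, coda /∅/ ok → licit
/bfje/ — σ1 onset /bfj/ (1→2→5 rises), coda /∅/ ok → licit
/frwo/ — σ1 onset /frw/ (2→4→5 rises), coda /∅/ ok → licit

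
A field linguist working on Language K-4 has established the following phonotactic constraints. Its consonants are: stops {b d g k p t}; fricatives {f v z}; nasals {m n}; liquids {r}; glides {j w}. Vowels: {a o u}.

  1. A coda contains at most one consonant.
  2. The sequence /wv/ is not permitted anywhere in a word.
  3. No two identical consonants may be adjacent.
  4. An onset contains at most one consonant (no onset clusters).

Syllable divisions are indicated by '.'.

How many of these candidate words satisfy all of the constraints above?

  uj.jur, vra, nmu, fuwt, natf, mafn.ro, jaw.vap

0

uj.jur — violates constraint 3: adjacent identical consonants /jj/ → ill-formed
vra — violates constraint 4: syllable 1 onset /vr/ has 2 consonants (> 1) → ill-formed
nmu — violates constraint 4: syllable 1 onset /nm/ has 2 consonants (> 1) → ill-formed
fuwt — violates constraint 1: syllable 1 coda /wt/ has 2 consonants (> 1) → ill-formed
natf — violates constraint 1: syllable 1 coda /tf/ has 2 consonants (> 1) → ill-formed
mafn.ro — violates constraint 1: syllable 1 coda /fn/ has 2 consonants (> 1) → ill-formed
jaw.vap — violates constraint 2: contains banned sequence /wv/ → ill-formed
No form is well-formed → 0.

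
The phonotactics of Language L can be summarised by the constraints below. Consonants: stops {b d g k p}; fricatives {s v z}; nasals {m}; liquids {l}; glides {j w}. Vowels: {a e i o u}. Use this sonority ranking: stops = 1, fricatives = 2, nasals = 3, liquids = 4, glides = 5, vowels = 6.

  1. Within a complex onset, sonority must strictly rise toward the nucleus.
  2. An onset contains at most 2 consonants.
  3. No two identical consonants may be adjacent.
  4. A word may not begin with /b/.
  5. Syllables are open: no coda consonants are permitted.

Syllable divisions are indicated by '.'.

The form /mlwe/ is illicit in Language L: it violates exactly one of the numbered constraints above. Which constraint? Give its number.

2

/mlwe/: syllable 1 onset /mlw/ has 3 consonants (> 2).
This is a violation of constraint 2: "An onset contains at most 2 consonants."
The remaining constraints (1, 3, 4, 5) are satisfied.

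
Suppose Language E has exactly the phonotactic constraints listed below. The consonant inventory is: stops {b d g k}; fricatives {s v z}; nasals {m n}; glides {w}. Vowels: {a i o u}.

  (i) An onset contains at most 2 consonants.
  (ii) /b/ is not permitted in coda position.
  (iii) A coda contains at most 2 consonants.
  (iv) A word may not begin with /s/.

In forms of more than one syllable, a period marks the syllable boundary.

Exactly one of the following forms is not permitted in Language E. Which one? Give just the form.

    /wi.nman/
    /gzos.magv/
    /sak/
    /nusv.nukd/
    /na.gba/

/sak/

/wi.nman/ — σ1 onset /w/, coda /∅/ ok; σ2 onset /nm/ (2C), coda /n/ ok → permitted
/gzos.magv/ — σ1 onset /gz/ (2C), coda /s/ ok; σ2 onset /m/, coda /gv/ (2C) ok → permitted
/sak/ — violates constraint (iv): word begins with /s/ → not permitted
/nusv.nukd/ — σ1 onset /n/, coda /sv/ (2C) ok; σ2 onset /n/, coda /kd/ (2C) ok → permitted
/na.gba/ — σ1 onset /n/, coda /∅/ ok; σ2 onset /gb/ (2C), coda /∅/ ok → permitted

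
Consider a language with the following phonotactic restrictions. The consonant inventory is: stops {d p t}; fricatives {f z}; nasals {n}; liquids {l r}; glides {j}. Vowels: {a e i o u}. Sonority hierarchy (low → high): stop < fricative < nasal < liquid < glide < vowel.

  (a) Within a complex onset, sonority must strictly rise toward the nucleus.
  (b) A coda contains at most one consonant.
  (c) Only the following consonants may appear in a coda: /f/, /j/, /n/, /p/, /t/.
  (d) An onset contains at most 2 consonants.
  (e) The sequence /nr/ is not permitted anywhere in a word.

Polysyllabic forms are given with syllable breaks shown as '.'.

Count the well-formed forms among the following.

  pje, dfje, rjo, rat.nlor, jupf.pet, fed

2

pje — σ1 onset /pj/ (1→5 rises), coda /∅/ ok → well-formed
dfje — violates constraint (d): syllable 1 onset /dfj/ has 3 consonants (> 2) → ill-formed
rjo — σ1 onset /rj/ (4→5 rises), coda /∅/ ok → well-formed
rat.nlor — violates constraint (c): syllable 2 coda contains /r/, which is not a licensed coda consonant → ill-formed
jupf.pet — violates constraint (b): syllable 1 coda /pf/ has 2 consonants (> 1) → ill-formed
fed — violates constraint (c): syllable 1 coda contains /d/, which is not a licensed coda consonant → ill-formed
Well-formed: pje, rjo → 2.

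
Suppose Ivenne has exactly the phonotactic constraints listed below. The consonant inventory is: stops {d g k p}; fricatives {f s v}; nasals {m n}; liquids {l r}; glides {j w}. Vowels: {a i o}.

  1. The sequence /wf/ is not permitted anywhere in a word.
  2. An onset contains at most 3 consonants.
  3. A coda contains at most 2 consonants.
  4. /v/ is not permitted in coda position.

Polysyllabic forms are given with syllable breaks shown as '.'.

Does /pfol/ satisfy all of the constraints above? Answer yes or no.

/pfol/ — σ1 onset /pf/ (2C), coda /l/ ok → licit

yes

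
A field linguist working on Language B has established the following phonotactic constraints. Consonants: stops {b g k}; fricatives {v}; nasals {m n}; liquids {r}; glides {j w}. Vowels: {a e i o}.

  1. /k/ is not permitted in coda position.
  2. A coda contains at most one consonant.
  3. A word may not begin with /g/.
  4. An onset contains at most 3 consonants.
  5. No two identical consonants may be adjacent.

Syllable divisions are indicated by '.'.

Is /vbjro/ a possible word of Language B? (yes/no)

/vbjro/ — violates constraint 4: syllable 1 onset /vbjr/ has 4 consonants (> 3) → not permitted

no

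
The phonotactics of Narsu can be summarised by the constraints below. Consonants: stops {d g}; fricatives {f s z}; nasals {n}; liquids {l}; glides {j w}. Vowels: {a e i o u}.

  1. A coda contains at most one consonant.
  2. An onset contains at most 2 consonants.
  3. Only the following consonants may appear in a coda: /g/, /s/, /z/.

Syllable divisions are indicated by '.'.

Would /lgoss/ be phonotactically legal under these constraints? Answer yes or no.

/lgoss/ — violates constraint 1: syllable 1 coda /ss/ has 2 consonants (> 1) → phonotactically illegal

no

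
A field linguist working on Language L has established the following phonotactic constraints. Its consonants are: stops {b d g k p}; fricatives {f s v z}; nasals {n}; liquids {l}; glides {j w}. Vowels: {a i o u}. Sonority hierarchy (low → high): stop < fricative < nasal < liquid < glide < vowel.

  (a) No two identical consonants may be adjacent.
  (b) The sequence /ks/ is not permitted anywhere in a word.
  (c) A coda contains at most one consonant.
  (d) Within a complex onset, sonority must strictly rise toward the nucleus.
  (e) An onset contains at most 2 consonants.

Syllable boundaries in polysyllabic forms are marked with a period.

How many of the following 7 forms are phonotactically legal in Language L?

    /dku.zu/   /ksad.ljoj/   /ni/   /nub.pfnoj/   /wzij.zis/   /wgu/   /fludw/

/dku.zu/ — violates constraint (d): syllable 1 onset /dk/: /d/ (stop, 1) → /k/ (stop, 1) does not rise → phonotactically illegal
/ksad.ljoj/ — violates constraint (b): contains banned sequence /ks/ → phonotactically illegal
/ni/ — σ1 onset /n/, coda /∅/ ok → phonotactically legal
/nub.pfnoj/ — violates constraint (e): syllable 2 onset /pfn/ has 3 consonants (> 2) → phonotactically illegal
/wzij.zis/ — violates constraint (d): syllable 1 onset /wz/: /w/ (glide, 5) → /z/ (fricative, 2) does not rise → phonotactically illegal
/wgu/ — violates constraint (d): syllable 1 onset /wg/: /w/ (glide, 5) → /g/ (stop, 1) does not rise → phonotactically illegal
/fludw/ — violates constraint (c): syllable 1 coda /dw/ has 2 consonants (> 1) → phonotactically illegal
Phonotactically legal: /ni/ → 1.

1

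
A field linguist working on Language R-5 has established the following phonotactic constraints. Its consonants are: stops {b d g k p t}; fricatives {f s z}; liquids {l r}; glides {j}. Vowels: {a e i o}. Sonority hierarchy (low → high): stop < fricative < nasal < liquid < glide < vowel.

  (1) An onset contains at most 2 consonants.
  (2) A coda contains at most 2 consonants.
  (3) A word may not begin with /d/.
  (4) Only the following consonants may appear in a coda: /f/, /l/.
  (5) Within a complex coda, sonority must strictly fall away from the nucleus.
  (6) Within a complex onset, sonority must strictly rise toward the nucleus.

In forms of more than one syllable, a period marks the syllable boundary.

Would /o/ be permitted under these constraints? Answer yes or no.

/o/ — σ1 onset /∅/, coda /∅/ ok → permitted

yes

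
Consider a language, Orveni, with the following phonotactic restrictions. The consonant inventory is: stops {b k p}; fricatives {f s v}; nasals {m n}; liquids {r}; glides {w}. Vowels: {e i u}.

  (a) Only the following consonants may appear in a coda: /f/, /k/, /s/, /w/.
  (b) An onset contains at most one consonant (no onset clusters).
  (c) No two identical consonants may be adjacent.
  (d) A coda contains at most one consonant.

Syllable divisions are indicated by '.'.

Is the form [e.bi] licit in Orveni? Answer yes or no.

[e.bi] — σ1 onset /∅/, coda /∅/ ok; σ2 onset /b/, coda /∅/ ok → licit

yes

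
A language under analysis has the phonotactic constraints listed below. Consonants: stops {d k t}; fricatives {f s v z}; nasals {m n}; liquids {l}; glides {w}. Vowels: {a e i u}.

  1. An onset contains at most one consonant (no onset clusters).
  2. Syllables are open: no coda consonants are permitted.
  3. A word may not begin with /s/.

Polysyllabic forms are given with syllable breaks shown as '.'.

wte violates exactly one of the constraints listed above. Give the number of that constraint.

1

wte: syllable 1 onset /wt/ has 2 consonants (> 1).
This is a violation of constraint 1: "An onset contains at most one consonant (no onset clusters)."
The remaining constraints (2, 3) are satisfied.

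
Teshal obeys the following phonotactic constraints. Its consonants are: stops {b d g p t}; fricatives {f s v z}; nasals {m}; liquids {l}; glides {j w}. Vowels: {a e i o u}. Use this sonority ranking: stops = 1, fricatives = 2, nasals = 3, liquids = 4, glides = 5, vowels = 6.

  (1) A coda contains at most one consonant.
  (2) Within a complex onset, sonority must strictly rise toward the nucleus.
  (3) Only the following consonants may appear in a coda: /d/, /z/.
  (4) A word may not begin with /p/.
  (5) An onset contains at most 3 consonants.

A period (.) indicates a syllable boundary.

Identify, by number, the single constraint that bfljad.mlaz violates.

5

bfljad.mlaz: syllable 1 onset /bflj/ has 4 consonants (> 3).
This is a violation of constraint 5: "An onset contains at most 3 consonants."
The remaining constraints (1, 2, 3, 4) are satisfied.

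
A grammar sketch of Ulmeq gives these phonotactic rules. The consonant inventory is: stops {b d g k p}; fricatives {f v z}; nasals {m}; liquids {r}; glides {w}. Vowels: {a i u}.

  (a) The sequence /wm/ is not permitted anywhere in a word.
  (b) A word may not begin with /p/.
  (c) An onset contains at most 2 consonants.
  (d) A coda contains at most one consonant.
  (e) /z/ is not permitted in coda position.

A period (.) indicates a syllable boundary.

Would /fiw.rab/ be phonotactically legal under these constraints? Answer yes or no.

yes

/fiw.rab/ — σ1 onset /f/, coda /w/ ok; σ2 onset /r/, coda /b/ ok → phonotactically legal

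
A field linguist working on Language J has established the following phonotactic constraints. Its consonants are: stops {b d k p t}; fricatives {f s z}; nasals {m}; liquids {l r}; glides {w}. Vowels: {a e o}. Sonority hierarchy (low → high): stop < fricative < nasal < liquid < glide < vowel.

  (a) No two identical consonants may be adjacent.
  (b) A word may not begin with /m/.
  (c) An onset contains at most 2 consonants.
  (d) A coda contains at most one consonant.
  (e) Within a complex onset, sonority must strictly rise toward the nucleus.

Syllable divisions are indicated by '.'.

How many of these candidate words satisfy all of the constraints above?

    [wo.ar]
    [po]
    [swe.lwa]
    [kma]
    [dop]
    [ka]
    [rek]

[wo.ar] — σ1 onset /w/, coda /∅/ ok; σ2 onset /∅/, coda /r/ ok → permitted
[po] — σ1 onset /p/, coda /∅/ ok → permitted
[swe.lwa] — σ1 onset /sw/ (2→5 rises), coda /∅/ ok; σ2 onset /lw/ (4→5 rises), coda /∅/ ok → permitted
[kma] — σ1 onset /km/ (1→3 rises), coda /∅/ ok → permitted
[dop] — σ1 onset /d/, coda /p/ ok → permitted
[ka] — σ1 onset /k/, coda /∅/ ok → permitted
[rek] — σ1 onset /r/, coda /k/ ok → permitted
Permitted: [wo.ar], [po], [swe.lwa], [kma], [dop], [ka], [rek] → 7.

7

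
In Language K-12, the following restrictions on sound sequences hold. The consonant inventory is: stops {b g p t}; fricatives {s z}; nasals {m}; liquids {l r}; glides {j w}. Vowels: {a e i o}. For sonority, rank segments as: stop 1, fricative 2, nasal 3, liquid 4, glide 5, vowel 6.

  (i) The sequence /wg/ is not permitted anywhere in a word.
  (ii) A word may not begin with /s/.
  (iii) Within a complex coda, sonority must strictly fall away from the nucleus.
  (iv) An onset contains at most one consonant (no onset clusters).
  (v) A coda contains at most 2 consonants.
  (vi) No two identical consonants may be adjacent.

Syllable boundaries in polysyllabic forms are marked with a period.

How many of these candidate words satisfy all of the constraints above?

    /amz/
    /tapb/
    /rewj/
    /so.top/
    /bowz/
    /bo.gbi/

/amz/ — σ1 onset /∅/, coda /mz/ (3→2 falls) ok → phonotactically legal
/tapb/ — violates constraint (iii): syllable 1 coda /pb/: /p/ (stop, 1) → /b/ (stop, 1) does not fall → phonotactically illegal
/rewj/ — violates constraint (iii): syllable 1 coda /wj/: /w/ (glide, 5) → /j/ (glide, 5) does not fall → phonotactically illegal
/so.top/ — violates constraint (ii): word begins with /s/ → phonotactically illegal
/bowz/ — σ1 onset /b/, coda /wz/ (5→2 falls) ok → phonotactically legal
/bo.gbi/ — violates constraint (iv): syllable 2 onset /gb/ has 2 consonants (> 1) → phonotactically illegal
Phonotactically legal: /amz/, /bowz/ → 2.

2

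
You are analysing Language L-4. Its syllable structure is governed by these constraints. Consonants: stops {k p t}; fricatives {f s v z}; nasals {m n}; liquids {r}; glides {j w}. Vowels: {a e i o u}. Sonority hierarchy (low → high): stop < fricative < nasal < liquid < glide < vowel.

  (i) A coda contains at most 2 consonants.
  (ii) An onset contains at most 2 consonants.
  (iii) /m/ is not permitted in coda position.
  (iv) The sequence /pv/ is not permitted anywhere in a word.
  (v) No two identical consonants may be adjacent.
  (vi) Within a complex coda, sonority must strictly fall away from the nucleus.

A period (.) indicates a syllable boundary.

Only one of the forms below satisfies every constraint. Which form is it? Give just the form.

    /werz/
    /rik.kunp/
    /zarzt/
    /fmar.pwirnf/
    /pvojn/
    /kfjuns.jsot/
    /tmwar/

/werz/ — σ1 onset /w/, coda /rz/ (4→2 falls) ok → licit
/rik.kunp/ — violates constraint (v): adjacent identical consonants /kk/ → illicit
/zarzt/ — violates constraint (i): syllable 1 coda /rzt/ has 3 consonants (> 2) → illicit
/fmar.pwirnf/ — violates constraint (i): syllable 2 coda /rnf/ has 3 consonants (> 2) → illicit
/pvojn/ — violates constraint (iv): contains banned sequence /pv/ → illicit
/kfjuns.jsot/ — violates constraint (ii): syllable 1 onset /kfj/ has 3 consonants (> 2) → illicit
/tmwar/ — violates constraint (ii): syllable 1 onset /tmw/ has 3 consonants (> 2) → illicit

/werz/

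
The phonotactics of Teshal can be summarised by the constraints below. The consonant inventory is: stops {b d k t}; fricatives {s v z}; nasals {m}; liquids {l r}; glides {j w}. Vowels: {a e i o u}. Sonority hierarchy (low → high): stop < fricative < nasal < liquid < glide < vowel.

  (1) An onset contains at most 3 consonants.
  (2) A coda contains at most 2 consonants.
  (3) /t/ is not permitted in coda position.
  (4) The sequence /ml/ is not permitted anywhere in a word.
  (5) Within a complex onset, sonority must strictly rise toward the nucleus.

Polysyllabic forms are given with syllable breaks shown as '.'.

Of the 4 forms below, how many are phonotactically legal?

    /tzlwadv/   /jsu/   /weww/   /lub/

/tzlwadv/ — violates constraint 1: syllable 1 onset /tzlw/ has 4 consonants (> 3) → phonotactically illegal
/jsu/ — violates constraint 5: syllable 1 onset /js/: /j/ (glide, 5) → /s/ (fricative, 2) does not rise → phonotactically illegal
/weww/ — σ1 onset /w/, coda /ww/ (2C) ok → phonotactically legal
/lub/ — σ1 onset /l/, coda /b/ ok → phonotactically legal
Phonotactically legal: /weww/, /lub/ → 2.

2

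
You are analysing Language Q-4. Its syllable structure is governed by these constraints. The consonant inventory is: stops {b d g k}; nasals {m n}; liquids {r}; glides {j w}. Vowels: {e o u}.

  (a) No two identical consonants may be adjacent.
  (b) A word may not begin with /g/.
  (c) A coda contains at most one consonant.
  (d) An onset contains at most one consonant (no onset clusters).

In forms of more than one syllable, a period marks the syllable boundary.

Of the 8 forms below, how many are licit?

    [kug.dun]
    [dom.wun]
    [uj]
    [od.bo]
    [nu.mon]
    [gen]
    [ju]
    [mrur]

[kug.dun] — σ1 onset /k/, coda /g/ ok; σ2 onset /d/, coda /n/ ok → licit
[dom.wun] — σ1 onset /d/, coda /m/ ok; σ2 onset /w/, coda /n/ ok → licit
[uj] — σ1 onset /∅/, coda /j/ ok → licit
[od.bo] — σ1 onset /∅/, coda /d/ ok; σ2 onset /b/, coda /∅/ ok → licit
[nu.mon] — σ1 onset /n/, coda /∅/ ok; σ2 onset /m/, coda /n/ ok → licit
[gen] — violates constraint (b): word begins with /g/ → illicit
[ju] — σ1 onset /j/, coda /∅/ ok → licit
[mrur] — violates constraint (d): syllable 1 onset /mr/ has 2 consonants (> 1) → illicit
Licit: [kug.dun], [dom.wun], [uj], [od.bo], [nu.mon], [ju] → 6.

6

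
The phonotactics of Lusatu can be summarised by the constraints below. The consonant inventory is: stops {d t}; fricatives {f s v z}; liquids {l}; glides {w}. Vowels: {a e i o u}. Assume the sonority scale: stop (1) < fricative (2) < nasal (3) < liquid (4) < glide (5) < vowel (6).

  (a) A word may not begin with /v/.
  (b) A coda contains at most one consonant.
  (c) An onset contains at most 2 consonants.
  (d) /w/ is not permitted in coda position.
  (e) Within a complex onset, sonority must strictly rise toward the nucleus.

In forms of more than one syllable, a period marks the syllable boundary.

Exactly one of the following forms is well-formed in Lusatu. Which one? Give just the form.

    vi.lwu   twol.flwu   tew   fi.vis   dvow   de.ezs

vi.lwu — violates constraint (a): word begins with /v/ → ill-formed
twol.flwu — violates constraint (c): syllable 2 onset /flw/ has 3 consonants (> 2) → ill-formed
tew — violates constraint (d): syllable 1 coda contains /w/ → ill-formed
fi.vis — σ1 onset /f/, coda /∅/ ok; σ2 onset /v/, coda /s/ ok → well-formed
dvow — violates constraint (d): syllable 1 coda contains /w/ → ill-formed
de.ezs — violates constraint (b): syllable 2 coda /zs/ has 2 consonants (> 1) → ill-formed

fi.vis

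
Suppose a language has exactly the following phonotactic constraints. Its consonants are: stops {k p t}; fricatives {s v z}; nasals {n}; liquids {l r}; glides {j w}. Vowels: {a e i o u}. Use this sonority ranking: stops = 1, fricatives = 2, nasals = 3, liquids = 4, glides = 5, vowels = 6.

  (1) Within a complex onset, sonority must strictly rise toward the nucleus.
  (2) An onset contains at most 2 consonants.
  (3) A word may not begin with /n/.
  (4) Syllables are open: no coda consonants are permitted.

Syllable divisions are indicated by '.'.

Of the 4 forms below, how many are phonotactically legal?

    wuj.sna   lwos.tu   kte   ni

wuj.sna — violates constraint 4: syllable 1 coda /j/ has 1 consonant (> 0) → phonotactically illegal
lwos.tu — violates constraint 4: syllable 1 coda /s/ has 1 consonant (> 0) → phonotactically illegal
kte — violates constraint 1: syllable 1 onset /kt/: /k/ (stop, 1) → /t/ (stop, 1) does not rise → phonotactically illegal
ni — violates constraint 3: word begins with /n/ → phonotactically illegal
No form is phonotactically legal → 0.

0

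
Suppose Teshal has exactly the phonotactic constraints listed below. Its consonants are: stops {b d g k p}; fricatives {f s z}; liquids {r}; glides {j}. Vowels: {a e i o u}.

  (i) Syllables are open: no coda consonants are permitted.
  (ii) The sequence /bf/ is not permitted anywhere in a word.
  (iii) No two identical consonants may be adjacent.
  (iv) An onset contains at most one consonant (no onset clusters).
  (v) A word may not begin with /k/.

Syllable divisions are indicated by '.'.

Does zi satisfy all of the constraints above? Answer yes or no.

yes

zi — σ1 onset /z/, coda /∅/ ok → phonotactically legal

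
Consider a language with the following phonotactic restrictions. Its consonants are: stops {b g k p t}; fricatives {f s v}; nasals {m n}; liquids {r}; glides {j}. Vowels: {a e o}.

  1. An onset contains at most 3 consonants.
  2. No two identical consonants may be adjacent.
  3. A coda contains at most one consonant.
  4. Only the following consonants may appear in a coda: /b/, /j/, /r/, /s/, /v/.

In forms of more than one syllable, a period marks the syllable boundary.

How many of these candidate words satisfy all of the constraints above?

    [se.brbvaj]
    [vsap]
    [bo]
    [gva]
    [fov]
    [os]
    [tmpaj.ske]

5

[se.brbvaj] — violates constraint 1: syllable 2 onset /brbv/ has 4 consonants (> 3) → illicit
[vsap] — violates constraint 4: syllable 1 coda contains /p/, which is not a licensed coda consonant → illicit
[bo] — σ1 onset /b/, coda /∅/ ok → licit
[gva] — σ1 onset /gv/ (2C), coda /∅/ ok → licit
[fov] — σ1 onset /f/, coda /v/ ok → licit
[os] — σ1 onset /∅/, coda /s/ ok → licit
[tmpaj.ske] — σ1 onset /tmp/ (3C), coda /j/ ok; σ2 onset /sk/ (2C), coda /∅/ ok → licit
Licit: [bo], [gva], [fov], [os], [tmpaj.ske] → 5.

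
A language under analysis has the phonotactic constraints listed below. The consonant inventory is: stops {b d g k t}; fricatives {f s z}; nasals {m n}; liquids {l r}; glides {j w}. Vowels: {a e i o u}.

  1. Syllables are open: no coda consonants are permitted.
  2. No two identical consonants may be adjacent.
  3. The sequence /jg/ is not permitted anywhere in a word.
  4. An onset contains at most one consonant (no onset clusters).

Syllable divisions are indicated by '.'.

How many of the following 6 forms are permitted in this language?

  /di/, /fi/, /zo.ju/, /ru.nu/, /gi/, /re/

6

/di/ — σ1 onset /d/, coda /∅/ ok → permitted
/fi/ — σ1 onset /f/, coda /∅/ ok → permitted
/zo.ju/ — σ1 onset /z/, coda /∅/ ok; σ2 onset /j/, coda /∅/ ok → permitted
/ru.nu/ — σ1 onset /r/, coda /∅/ ok; σ2 onset /n/, coda /∅/ ok → permitted
/gi/ — σ1 onset /g/, coda /∅/ ok → permitted
/re/ — σ1 onset /r/, coda /∅/ ok → permitted
Permitted: /di/, /fi/, /zo.ju/, /ru.nu/, /gi/, /re/ → 6.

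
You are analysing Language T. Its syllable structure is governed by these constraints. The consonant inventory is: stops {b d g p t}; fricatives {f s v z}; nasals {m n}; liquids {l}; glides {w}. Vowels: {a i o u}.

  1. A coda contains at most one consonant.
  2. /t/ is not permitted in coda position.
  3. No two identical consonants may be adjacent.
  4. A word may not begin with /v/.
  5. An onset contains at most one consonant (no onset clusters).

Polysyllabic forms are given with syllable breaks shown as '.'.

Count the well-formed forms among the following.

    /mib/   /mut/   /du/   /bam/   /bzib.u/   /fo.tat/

/mib/ — σ1 onset /m/, coda /b/ ok → well-formed
/mut/ — violates constraint 2: syllable 1 coda contains /t/ → ill-formed
/du/ — σ1 onset /d/, coda /∅/ ok → well-formed
/bam/ — σ1 onset /b/, coda /m/ ok → well-formed
/bzib.u/ — violates constraint 5: syllable 1 onset /bz/ has 2 consonants (> 1) → ill-formed
/fo.tat/ — violates constraint 2: syllable 2 coda contains /t/ → ill-formed
Well-formed: /mib/, /du/, /bam/ → 3.

3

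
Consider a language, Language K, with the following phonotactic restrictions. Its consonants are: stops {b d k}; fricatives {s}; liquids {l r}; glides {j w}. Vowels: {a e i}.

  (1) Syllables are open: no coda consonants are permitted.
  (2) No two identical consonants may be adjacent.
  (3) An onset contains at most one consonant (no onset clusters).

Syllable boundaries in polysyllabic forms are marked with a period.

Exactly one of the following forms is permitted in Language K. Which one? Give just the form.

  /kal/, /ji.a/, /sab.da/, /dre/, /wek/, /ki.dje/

/ji.a/

/kal/ — violates constraint 1: syllable 1 coda /l/ has 1 consonant (> 0) → not permitted
/ji.a/ — σ1 onset /j/, coda /∅/ ok; σ2 onset /∅/, coda /∅/ ok → permitted
/sab.da/ — violates constraint 1: syllable 1 coda /b/ has 1 consonant (> 0) → not permitted
/dre/ — violates constraint 3: syllable 1 onset /dr/ has 2 consonants (> 1) → not permitted
/wek/ — violates constraint 1: syllable 1 coda /k/ has 1 consonant (> 0) → not permitted
/ki.dje/ — violates constraint 3: syllable 2 onset /dj/ has 2 consonants (> 1) → not permitted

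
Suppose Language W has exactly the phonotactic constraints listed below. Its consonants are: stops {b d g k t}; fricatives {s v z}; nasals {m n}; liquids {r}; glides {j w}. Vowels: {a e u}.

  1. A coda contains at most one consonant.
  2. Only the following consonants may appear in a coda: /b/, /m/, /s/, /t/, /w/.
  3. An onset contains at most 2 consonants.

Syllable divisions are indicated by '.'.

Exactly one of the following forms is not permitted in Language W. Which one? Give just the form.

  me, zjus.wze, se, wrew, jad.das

me — σ1 onset /m/, coda /∅/ ok → permitted
zjus.wze — σ1 onset /zj/ (2C), coda /s/ ok; σ2 onset /wz/ (2C), coda /∅/ ok → permitted
se — σ1 onset /s/, coda /∅/ ok → permitted
wrew — σ1 onset /wr/ (2C), coda /w/ ok → permitted
jad.das — violates constraint 2: syllable 1 coda contains /d/, which is not a licensed coda consonant → not permitted

jad.das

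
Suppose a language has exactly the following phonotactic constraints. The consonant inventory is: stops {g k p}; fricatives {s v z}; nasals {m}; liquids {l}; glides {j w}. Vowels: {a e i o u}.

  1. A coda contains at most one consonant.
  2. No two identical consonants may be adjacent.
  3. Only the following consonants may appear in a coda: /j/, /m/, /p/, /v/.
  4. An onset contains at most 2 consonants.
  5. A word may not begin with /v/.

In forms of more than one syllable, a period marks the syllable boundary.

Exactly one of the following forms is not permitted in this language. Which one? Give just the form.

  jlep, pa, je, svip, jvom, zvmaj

zvmaj

jlep — σ1 onset /jl/ (2C), coda /p/ ok → permitted
pa — σ1 onset /p/, coda /∅/ ok → permitted
je — σ1 onset /j/, coda /∅/ ok → permitted
svip — σ1 onset /sv/ (2C), coda /p/ ok → permitted
jvom — σ1 onset /jv/ (2C), coda /m/ ok → permitted
zvmaj — violates constraint 4: syllable 1 onset /zvm/ has 3 consonants (> 2) → not permitted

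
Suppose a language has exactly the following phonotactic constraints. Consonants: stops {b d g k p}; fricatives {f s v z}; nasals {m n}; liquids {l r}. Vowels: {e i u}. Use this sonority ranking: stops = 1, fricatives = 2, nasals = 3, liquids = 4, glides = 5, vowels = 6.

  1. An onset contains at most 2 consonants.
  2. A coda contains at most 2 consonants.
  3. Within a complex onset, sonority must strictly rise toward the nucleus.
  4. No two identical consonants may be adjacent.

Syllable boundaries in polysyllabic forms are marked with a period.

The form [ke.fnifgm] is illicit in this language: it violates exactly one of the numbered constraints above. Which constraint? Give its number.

2

[ke.fnifgm]: syllable 2 coda /fgm/ has 3 consonants (> 2).
This is a violation of constraint 2: "A coda contains at most 2 consonants."
The remaining constraints (1, 3, 4) are satisfied.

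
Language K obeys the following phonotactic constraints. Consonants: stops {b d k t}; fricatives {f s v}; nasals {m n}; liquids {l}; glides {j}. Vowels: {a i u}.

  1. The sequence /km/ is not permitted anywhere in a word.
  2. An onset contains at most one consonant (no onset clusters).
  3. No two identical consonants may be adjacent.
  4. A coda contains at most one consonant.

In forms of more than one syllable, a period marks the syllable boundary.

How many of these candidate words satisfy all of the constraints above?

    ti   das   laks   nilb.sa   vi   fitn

ti — σ1 onset /t/, coda /∅/ ok → well-formed
das — σ1 onset /d/, coda /s/ ok → well-formed
laks — violates constraint 4: syllable 1 coda /ks/ has 2 consonants (> 1) → ill-formed
nilb.sa — violates constraint 4: syllable 1 coda /lb/ has 2 consonants (> 1) → ill-formed
vi — σ1 onset /v/, coda /∅/ ok → well-formed
fitn — violates constraint 4: syllable 1 coda /tn/ has 2 consonants (> 1) → ill-formed
Well-formed: ti, das, vi → 3.

3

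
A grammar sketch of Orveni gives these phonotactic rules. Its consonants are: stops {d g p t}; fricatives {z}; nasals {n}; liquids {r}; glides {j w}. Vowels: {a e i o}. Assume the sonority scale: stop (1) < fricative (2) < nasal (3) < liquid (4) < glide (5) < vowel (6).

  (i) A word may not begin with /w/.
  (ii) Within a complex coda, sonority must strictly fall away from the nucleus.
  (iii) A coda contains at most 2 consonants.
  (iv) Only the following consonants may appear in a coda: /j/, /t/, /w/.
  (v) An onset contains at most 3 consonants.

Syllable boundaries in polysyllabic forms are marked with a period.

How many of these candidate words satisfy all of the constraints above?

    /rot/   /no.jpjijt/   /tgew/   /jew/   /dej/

/rot/ — σ1 onset /r/, coda /t/ ok → permitted
/no.jpjijt/ — σ1 onset /n/, coda /∅/ ok; σ2 onset /jpj/ (3C), coda /jt/ (5→1 falls) ok → permitted
/tgew/ — σ1 onset /tg/ (2C), coda /w/ ok → permitted
/jew/ — σ1 onset /j/, coda /w/ ok → permitted
/dej/ — σ1 onset /d/, coda /j/ ok → permitted
Permitted: /rot/, /no.jpjijt/, /tgew/, /jew/, /dej/ → 5.

5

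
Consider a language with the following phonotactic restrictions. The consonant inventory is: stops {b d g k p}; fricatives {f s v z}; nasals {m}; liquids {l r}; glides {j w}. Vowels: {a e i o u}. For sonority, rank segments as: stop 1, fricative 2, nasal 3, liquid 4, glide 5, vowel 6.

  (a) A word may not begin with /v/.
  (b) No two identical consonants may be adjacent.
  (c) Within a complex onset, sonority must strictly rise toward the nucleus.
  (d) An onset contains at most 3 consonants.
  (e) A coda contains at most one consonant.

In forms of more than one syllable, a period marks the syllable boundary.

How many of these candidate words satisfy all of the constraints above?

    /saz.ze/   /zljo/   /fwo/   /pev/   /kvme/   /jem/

5

/saz.ze/ — violates constraint (b): adjacent identical consonants /zz/ → not permitted
/zljo/ — σ1 onset /zlj/ (2→4→5 rises), coda /∅/ ok → permitted
/fwo/ — σ1 onset /fw/ (2→5 rises), coda /∅/ ok → permitted
/pev/ — σ1 onset /p/, coda /v/ ok → permitted
/kvme/ — σ1 onset /kvm/ (1→2→3 rises), coda /∅/ ok → permitted
/jem/ — σ1 onset /j/, coda /m/ ok → permitted
Permitted: /zljo/, /fwo/, /pev/, /kvme/, /jem/ → 5.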